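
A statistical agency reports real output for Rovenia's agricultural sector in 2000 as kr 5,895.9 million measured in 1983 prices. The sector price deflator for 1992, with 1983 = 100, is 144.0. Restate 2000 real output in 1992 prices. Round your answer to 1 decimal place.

kr 8,490.1 million

Real output in 1992 prices = Real output in 1983 prices × (P_1992/P_1983) = 5895.9 × 1.440 = 8490.10.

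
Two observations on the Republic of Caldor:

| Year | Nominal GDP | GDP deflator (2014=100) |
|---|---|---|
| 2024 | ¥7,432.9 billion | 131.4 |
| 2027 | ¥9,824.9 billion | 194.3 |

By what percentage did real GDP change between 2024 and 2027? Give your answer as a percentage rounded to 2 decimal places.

Real GDP 2024 = 7432.9 / 1.314 = 5656.70.
Real GDP 2027 = 9824.9 / 1.943 = 5056.56.
Real growth = 5056.56 / 5656.70 − 1 = -0.1061.

-10.61%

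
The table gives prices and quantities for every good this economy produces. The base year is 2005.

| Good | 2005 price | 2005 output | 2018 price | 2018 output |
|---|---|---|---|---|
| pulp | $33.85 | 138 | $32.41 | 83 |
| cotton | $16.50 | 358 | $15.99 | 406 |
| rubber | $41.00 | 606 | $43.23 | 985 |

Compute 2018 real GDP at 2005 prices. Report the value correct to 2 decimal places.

Real GDP 2018 = Σ (p_2005 × q_2018) = 33.85·83 + 16.50·406 + 41.00·985 = 49893.55.

$49893.55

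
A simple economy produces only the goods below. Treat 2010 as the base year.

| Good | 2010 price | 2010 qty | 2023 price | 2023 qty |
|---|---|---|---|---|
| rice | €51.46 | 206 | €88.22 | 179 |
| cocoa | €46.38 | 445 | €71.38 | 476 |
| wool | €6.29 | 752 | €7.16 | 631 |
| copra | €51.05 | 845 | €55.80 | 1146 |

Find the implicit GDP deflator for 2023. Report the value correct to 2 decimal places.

126.10

Nominal GDP 2023 = 88.22·179 + 71.38·476 + 7.16·631 + 55.80·1146 = 118233.02.
Real GDP 2023 (at 2010 prices) = 51.46·179 + 46.38·476 + 6.29·631 + 51.05·1146 = 93760.51.
Deflator = Nominal/Real × 100 = 118233.02/93760.51 × 100 = 126.101.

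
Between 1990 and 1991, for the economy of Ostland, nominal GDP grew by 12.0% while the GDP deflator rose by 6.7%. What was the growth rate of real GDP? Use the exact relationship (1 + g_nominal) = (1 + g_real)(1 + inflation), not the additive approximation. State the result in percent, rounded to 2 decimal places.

(1 + g_nom) = (1 + g_real)(1 + π), so g_real = 1.1200 / 1.0670 − 1 = 0.04967.

4.97%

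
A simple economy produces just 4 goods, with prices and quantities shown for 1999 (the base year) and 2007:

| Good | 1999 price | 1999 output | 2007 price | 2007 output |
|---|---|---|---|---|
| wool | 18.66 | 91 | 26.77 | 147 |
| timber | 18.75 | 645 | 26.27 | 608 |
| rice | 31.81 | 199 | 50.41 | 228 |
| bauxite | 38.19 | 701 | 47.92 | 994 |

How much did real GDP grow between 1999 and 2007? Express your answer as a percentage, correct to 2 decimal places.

26.58%

Real GDP 1999 = Nominal GDP 1999 = 18.66·91 + 18.75·645 + 31.81·199 + 38.19·701 = 46893.19.
Real GDP 2007 (at 1999 prices) = 18.66·147 + 18.75·608 + 31.81·228 + 38.19·994 = 59356.56.
Real growth = 59356.56/46893.19 − 1 = 0.2658.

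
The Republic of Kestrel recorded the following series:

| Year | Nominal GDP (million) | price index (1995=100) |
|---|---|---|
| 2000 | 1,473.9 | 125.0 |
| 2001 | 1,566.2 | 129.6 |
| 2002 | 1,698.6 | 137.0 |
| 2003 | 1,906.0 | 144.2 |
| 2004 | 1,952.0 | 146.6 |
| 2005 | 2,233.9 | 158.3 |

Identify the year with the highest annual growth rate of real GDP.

2001: real = 1566.2/1.296 = 1208.49; growth vs 2000 (1179.12) = 2.49%.
2002: real = 1698.6/1.370 = 1239.85; growth vs 2001 (1208.49) = 2.59%.
2003: real = 1906.0/1.442 = 1321.78; growth vs 2002 (1239.85) = 6.61%.
2004: real = 1952.0/1.466 = 1331.51; growth vs 2003 (1321.78) = 0.74%.
2005: real = 2233.9/1.583 = 1411.18; growth vs 2004 (1331.51) = 5.98%.

2003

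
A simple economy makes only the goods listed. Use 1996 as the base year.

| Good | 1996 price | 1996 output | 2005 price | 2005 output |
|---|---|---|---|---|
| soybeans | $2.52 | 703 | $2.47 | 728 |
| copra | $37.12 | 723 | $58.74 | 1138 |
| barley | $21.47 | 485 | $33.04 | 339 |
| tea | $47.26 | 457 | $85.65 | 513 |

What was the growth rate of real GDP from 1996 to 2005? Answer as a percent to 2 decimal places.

Real GDP 1996 = Nominal GDP 1996 = 2.52·703 + 37.12·723 + 21.47·485 + 47.26·457 = 60620.09.
Real GDP 2005 (at 1996 prices) = 2.52·728 + 37.12·1138 + 21.47·339 + 47.26·513 = 75599.83.
Real growth = 75599.83/60620.09 − 1 = 0.2471.

24.71%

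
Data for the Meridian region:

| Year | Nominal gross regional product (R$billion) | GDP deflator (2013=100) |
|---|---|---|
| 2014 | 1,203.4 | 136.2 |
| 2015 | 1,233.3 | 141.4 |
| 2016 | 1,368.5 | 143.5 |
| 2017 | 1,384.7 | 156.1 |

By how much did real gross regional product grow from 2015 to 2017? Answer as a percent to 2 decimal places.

1.70%

Real gross regional product 2015 = 1233.3/1.414 = 872.21.
Real gross regional product 2017 = 1384.7/1.561 = 887.06.
Change = 887.06/872.21 − 1 = 0.0170.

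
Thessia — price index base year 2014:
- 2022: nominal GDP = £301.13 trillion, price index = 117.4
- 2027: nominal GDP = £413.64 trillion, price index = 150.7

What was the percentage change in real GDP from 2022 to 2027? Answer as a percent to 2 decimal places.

7.01%

Deflate each year: 2022 → 301.13/1.174 = 256.50; 2027 → 413.64/1.507 = 274.48.
So real GDP changed by 274.48/256.50 − 1 = 0.0701, i.e. 7.01%.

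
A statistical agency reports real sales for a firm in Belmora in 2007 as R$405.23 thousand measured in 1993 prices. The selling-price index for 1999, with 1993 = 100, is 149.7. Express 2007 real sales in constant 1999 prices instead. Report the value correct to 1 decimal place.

Real sales in 1999 prices = Real sales in 1993 prices × (P_1999/P_1993) = 405.23 × 1.497 = 606.63.

R$606.6 thousand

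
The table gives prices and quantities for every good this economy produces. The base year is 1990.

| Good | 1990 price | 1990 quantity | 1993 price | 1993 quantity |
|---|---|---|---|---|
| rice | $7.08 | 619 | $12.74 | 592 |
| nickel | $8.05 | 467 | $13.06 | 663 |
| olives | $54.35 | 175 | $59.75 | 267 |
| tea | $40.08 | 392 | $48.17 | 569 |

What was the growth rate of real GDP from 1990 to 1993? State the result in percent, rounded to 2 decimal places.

Real GDP 1990 = Nominal GDP 1990 = 7.08·619 + 8.05·467 + 54.35·175 + 40.08·392 = 33364.48.
Real GDP 1993 (at 1990 prices) = 7.08·592 + 8.05·663 + 54.35·267 + 40.08·569 = 46845.48.
Real growth = 46845.48/33364.48 − 1 = 0.4041.

40.41%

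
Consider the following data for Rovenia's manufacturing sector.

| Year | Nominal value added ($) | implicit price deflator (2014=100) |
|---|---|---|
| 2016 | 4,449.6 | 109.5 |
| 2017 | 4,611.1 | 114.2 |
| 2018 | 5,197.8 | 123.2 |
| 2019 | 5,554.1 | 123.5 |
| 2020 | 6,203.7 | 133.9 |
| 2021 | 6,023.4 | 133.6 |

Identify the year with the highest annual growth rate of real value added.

2019

2017: real = 4611.1/1.142 = 4037.74; growth vs 2016 (4063.56) = -0.64%.
2018: real = 5197.8/1.232 = 4218.99; growth vs 2017 (4037.74) = 4.49%.
2019: real = 5554.1/1.235 = 4497.25; growth vs 2018 (4218.99) = 6.60%.
2020: real = 6203.7/1.339 = 4633.08; growth vs 2019 (4497.25) = 3.02%.
2021: real = 6023.4/1.336 = 4508.53; growth vs 2020 (4633.08) = -2.69%.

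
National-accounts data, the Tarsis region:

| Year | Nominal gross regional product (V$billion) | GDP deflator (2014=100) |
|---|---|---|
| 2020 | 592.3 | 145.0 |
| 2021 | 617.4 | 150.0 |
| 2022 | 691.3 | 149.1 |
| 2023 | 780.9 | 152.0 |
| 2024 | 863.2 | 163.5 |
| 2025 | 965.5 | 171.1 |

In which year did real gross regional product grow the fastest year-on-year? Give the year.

2022

2021: real = 617.4/1.500 = 411.60; growth vs 2020 (408.48) = 0.76%.
2022: real = 691.3/1.491 = 463.65; growth vs 2021 (411.60) = 12.65%.
2023: real = 780.9/1.520 = 513.75; growth vs 2022 (463.65) = 10.81%.
2024: real = 863.2/1.635 = 527.95; growth vs 2023 (513.75) = 2.76%.
2025: real = 965.5/1.711 = 564.29; growth vs 2024 (527.95) = 6.88%.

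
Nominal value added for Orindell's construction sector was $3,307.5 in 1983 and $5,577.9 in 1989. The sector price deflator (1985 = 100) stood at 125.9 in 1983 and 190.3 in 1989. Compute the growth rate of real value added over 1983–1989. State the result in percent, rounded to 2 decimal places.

11.57%

Real value added 1983 = 3307.5 / 1.259 = 2627.08.
Real value added 1989 = 5577.9 / 1.903 = 2931.11.
Real growth = 2931.11 / 2627.08 − 1 = 0.1157.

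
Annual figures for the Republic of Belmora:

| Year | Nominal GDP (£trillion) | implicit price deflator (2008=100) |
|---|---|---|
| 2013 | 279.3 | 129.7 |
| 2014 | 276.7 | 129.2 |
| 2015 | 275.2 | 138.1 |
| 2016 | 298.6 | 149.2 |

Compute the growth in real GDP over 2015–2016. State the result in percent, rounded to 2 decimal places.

0.43%

Real GDP 2015 = 275.2/1.381 = 199.28.
Real GDP 2016 = 298.6/1.492 = 200.13.
Change = 200.13/199.28 − 1 = 0.0043.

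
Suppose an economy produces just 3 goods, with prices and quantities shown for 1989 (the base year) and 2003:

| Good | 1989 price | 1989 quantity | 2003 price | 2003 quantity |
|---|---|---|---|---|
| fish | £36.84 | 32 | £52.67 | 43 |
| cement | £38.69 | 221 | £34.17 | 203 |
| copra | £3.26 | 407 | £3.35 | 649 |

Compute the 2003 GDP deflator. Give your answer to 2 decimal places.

Nominal GDP 2003 = 52.67·43 + 34.17·203 + 3.35·649 = 11375.47.
Real GDP 2003 (at 1989 prices) = 36.84·43 + 38.69·203 + 3.26·649 = 11553.93.
Deflator = Nominal/Real × 100 = 11375.47/11553.93 × 100 = 98.455.

98.46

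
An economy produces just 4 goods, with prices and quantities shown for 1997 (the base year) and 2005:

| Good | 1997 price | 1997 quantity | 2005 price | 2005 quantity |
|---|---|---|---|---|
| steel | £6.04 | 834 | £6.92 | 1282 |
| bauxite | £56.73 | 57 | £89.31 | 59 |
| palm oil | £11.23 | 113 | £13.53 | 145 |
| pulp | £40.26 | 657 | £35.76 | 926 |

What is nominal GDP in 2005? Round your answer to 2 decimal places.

£49216.34

Nominal GDP 2005 = Σ (p_2005 × q_2005) = 6.92·1282 + 89.31·59 + 13.53·145 + 35.76·926 = 49216.34.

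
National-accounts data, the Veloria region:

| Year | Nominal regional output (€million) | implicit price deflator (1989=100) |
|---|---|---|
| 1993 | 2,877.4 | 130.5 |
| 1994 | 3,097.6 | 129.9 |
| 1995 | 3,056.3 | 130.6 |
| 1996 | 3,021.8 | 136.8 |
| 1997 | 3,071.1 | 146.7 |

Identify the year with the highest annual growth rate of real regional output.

1994

1994: real = 3097.6/1.299 = 2384.60; growth vs 1993 (2204.90) = 8.15%.
1995: real = 3056.3/1.306 = 2340.20; growth vs 1994 (2384.60) = -1.86%.
1996: real = 3021.8/1.368 = 2208.92; growth vs 1995 (2340.20) = -5.61%.
1997: real = 3071.1/1.467 = 2093.46; growth vs 1996 (2208.92) = -5.23%.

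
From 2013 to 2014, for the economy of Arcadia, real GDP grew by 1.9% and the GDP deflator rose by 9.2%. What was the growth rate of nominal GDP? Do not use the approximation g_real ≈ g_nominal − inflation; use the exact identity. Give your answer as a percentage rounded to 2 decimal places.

(1 + g_nom) = (1 + g_real)(1 + π) = 1.0190 × 1.0920 = 1.11275.

11.27%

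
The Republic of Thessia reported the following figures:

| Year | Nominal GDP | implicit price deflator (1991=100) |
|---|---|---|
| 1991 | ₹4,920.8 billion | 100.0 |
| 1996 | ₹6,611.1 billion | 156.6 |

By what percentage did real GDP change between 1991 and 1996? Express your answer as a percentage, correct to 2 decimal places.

Real GDP 1991 = 4920.8 / 1.000 = 4920.80.
Real GDP 1996 = 6611.1 / 1.566 = 4221.65.
Real growth = 4221.65 / 4920.80 − 1 = -0.1421.

-14.21%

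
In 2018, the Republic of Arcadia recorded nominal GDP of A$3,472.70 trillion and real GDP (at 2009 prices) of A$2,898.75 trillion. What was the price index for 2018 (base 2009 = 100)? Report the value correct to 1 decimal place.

119.8

price index = (Nominal / Real) × 100 = 3472.70 / 2898.75 × 100 = 119.80.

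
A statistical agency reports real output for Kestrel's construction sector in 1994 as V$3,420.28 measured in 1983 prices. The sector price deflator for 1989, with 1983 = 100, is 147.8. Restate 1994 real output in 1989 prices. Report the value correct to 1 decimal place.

V$5,055.2

Real output in 1989 prices = Real output in 1983 prices × (P_1989/P_1983) = 3420.28 × 1.478 = 5055.17.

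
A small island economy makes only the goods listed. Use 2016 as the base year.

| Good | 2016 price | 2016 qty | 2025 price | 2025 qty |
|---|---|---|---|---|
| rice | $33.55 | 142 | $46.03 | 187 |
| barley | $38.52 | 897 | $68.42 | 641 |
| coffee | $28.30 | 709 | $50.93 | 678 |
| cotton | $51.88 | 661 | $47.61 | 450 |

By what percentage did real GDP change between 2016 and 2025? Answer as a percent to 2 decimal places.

Real GDP 2016 = Nominal GDP 2016 = 33.55·142 + 38.52·897 + 28.30·709 + 51.88·661 = 93673.92.
Real GDP 2025 (at 2016 prices) = 33.55·187 + 38.52·641 + 28.30·678 + 51.88·450 = 73498.57.
Real growth = 73498.57/93673.92 − 1 = -0.2154.

-21.54%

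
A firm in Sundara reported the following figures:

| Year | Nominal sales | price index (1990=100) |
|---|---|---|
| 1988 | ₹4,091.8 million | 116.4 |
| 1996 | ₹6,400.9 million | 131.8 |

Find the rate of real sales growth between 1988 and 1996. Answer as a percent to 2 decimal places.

38.15%

Deflate each year: 1988 → 4091.8/1.164 = 3515.29; 1996 → 6400.9/1.318 = 4856.53.
So real sales changed by 4856.53/3515.29 − 1 = 0.3815, i.e. 38.15%.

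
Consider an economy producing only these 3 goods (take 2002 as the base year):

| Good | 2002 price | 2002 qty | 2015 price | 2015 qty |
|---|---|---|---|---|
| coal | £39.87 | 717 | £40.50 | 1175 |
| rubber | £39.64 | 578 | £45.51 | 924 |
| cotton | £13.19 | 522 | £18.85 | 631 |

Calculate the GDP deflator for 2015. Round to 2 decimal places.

110.61

Nominal GDP 2015 = 40.50·1175 + 45.51·924 + 18.85·631 = 101533.09.
Real GDP 2015 (at 2002 prices) = 39.87·1175 + 39.64·924 + 13.19·631 = 91797.50.
Deflator = Nominal/Real × 100 = 101533.09/91797.50 × 100 = 110.606.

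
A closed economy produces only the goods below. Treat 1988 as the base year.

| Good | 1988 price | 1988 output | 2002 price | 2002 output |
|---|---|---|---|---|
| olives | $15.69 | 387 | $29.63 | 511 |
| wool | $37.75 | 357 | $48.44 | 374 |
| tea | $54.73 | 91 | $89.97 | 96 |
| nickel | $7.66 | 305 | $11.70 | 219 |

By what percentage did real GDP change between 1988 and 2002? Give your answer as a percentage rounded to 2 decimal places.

Real GDP 1988 = Nominal GDP 1988 = 15.69·387 + 37.75·357 + 54.73·91 + 7.66·305 = 26865.51.
Real GDP 2002 (at 1988 prices) = 15.69·511 + 37.75·374 + 54.73·96 + 7.66·219 = 29067.71.
Real growth = 29067.71/26865.51 − 1 = 0.0820.

8.20%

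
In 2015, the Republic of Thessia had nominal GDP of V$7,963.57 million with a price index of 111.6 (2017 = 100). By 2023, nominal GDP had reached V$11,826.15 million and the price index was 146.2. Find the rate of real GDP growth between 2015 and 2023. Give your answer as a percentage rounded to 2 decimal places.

Deflate each year: 2015 → 7963.57/1.116 = 7135.82; 2023 → 11826.15/1.462 = 8089.02.
So real GDP changed by 8089.02/7135.82 − 1 = 0.1336, i.e. 13.36%.

13.36%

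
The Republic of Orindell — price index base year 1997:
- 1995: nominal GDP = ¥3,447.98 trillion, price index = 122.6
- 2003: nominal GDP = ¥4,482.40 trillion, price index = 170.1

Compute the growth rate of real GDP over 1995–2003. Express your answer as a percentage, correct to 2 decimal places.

Real GDP 1995 = 3447.98 / 1.226 = 2812.38.
Real GDP 2003 = 4482.40 / 1.701 = 2635.16.
Real growth = 2635.16 / 2812.38 − 1 = -0.0630.

-6.30%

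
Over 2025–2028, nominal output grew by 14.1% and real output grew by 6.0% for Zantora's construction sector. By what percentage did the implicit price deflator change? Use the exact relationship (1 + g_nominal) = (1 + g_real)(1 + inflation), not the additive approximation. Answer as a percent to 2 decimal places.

(1 + g_nom) = (1 + g_real)(1 + π), so π = 1.1410 / 1.0600 − 1 = 0.07642.

7.64%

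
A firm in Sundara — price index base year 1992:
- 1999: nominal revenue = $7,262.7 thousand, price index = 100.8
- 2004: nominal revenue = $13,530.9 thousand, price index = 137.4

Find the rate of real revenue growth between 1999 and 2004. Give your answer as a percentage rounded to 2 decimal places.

36.68%

Deflate each year: 1999 → 7262.7/1.008 = 7205.06; 2004 → 13530.9/1.374 = 9847.82.
So real revenue changed by 9847.82/7205.06 − 1 = 0.3668, i.e. 36.68%.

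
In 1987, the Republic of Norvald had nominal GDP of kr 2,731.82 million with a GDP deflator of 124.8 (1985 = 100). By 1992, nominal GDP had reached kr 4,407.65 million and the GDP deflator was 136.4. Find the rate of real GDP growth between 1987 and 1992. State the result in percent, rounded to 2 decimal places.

Real GDP 1987 = 2731.82 / 1.248 = 2188.96.
Real GDP 1992 = 4407.65 / 1.364 = 3231.41.
Real growth = 3231.41 / 2188.96 − 1 = 0.4762.

47.62%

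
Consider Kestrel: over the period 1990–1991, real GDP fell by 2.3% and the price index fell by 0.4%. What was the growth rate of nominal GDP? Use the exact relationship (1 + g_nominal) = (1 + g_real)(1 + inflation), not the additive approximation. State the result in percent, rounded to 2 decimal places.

(1 + g_nom) = (1 + g_real)(1 + π) = 0.9770 × 0.9960 = 0.97309.

-2.69%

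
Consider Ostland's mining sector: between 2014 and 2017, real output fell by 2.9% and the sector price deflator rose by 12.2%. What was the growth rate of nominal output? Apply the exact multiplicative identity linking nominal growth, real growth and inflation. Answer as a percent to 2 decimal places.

(1 + g_nom) = (1 + g_real)(1 + π) = 0.9710 × 1.1220 = 1.08946.

8.95%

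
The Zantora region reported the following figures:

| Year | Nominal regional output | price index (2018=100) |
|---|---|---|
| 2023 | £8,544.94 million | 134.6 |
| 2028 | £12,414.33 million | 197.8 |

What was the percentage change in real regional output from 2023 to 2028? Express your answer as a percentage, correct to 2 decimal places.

-1.14%

Deflate each year: 2023 → 8544.94/1.346 = 6348.40; 2028 → 12414.33/1.978 = 6276.20.
So real regional output changed by 6276.20/6348.40 − 1 = -0.0114, i.e. -1.14%.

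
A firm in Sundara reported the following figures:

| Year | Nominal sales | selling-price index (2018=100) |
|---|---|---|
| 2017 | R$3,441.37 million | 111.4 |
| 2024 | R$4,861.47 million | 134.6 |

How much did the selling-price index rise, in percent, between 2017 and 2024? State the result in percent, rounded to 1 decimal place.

Price-level change = 134.6 / 111.4 − 1 = 0.2083.

20.8%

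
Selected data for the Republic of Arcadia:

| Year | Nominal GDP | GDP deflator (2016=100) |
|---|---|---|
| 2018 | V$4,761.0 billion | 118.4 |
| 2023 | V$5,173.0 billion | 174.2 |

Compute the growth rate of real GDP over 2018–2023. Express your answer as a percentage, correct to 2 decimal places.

Deflate each year: 2018 → 4761.0/1.184 = 4021.11; 2023 → 5173.0/1.742 = 2969.58.
So real GDP changed by 2969.58/4021.11 − 1 = -0.2615, i.e. -26.15%.

-26.15%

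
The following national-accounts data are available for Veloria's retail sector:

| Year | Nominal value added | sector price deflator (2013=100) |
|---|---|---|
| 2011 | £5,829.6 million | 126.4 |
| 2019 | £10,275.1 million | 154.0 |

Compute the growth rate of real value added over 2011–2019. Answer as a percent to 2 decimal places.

44.67%

Real value added 2011 = 5829.6 / 1.264 = 4612.03.
Real value added 2019 = 10275.1 / 1.540 = 6672.14.
Real growth = 6672.14 / 4612.03 − 1 = 0.4467.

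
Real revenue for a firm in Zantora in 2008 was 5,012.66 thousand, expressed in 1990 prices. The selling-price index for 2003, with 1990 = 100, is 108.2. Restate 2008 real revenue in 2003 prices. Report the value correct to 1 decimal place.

Real revenue in 2003 prices = Real revenue in 1990 prices × (P_2003/P_1990) = 5012.66 × 1.082 = 5423.70.

5,423.7 thousand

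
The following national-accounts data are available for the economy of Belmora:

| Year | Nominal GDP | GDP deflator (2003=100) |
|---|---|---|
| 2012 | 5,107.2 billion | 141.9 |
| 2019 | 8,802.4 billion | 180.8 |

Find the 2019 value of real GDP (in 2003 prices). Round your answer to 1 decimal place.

Real GDP = Nominal / (GDP deflator/100) = 8802.4 / 1.808 = 4868.58.

4,868.6 billion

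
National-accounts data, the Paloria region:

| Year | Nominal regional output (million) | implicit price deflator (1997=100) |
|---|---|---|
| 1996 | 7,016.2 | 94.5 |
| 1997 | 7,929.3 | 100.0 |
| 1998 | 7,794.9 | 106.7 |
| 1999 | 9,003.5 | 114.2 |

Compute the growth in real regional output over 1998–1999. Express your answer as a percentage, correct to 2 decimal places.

7.92%

Real regional output 1998 = 7794.9/1.067 = 7305.44.
Real regional output 1999 = 9003.5/1.142 = 7883.98.
Change = 7883.98/7305.44 − 1 = 0.0792.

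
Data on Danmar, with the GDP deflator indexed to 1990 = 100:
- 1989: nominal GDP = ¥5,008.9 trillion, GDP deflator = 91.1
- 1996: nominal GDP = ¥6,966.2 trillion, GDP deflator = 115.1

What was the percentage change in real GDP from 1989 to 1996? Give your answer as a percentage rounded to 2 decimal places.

Deflate each year: 1989 → 5008.9/0.911 = 5498.24; 1996 → 6966.2/1.151 = 6052.30.
So real GDP changed by 6052.30/5498.24 − 1 = 0.1008, i.e. 10.08%.

10.08%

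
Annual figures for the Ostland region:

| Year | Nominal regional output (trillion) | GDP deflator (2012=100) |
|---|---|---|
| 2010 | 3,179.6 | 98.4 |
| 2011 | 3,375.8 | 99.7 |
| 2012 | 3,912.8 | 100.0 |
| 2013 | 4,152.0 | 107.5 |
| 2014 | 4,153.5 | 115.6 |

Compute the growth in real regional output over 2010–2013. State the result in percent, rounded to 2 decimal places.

19.53%

Real regional output 2010 = 3179.6/0.984 = 3231.30.
Real regional output 2013 = 4152.0/1.075 = 3862.33.
Change = 3862.33/3231.30 − 1 = 0.1953.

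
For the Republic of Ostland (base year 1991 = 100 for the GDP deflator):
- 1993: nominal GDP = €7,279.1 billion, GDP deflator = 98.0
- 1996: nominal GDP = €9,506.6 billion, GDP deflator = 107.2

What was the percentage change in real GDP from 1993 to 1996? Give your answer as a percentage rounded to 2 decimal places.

19.39%

Real GDP 1993 = 7279.1 / 0.980 = 7427.65.
Real GDP 1996 = 9506.6 / 1.072 = 8868.10.
Real growth = 8868.10 / 7427.65 − 1 = 0.1939.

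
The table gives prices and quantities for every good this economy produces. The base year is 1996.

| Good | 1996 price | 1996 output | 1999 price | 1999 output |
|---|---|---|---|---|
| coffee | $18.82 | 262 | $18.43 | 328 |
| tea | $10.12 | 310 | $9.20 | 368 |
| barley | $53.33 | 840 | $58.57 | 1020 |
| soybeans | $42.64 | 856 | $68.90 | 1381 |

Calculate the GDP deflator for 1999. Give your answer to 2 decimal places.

Nominal GDP 1999 = 18.43·328 + 9.20·368 + 58.57·1020 + 68.90·1381 = 164322.94.
Real GDP 1999 (at 1996 prices) = 18.82·328 + 10.12·368 + 53.33·1020 + 42.64·1381 = 123179.56.
Deflator = Nominal/Real × 100 = 164322.94/123179.56 × 100 = 133.401.

133.40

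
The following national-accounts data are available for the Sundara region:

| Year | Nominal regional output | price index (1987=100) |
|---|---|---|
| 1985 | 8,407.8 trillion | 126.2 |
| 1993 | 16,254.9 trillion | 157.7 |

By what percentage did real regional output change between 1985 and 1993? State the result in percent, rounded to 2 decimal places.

54.71%

Real regional output 1985 = 8407.8 / 1.262 = 6662.28.
Real regional output 1993 = 16254.9 / 1.577 = 10307.48.
Real growth = 10307.48 / 6662.28 − 1 = 0.5471.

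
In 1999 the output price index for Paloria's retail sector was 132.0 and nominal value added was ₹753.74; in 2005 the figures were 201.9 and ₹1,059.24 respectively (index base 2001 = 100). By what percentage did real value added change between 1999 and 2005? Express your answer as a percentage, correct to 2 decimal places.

Deflate each year: 1999 → 753.74/1.320 = 571.02; 2005 → 1059.24/2.019 = 524.64.
So real value added changed by 524.64/571.02 − 1 = -0.0812, i.e. -8.12%.

-8.12%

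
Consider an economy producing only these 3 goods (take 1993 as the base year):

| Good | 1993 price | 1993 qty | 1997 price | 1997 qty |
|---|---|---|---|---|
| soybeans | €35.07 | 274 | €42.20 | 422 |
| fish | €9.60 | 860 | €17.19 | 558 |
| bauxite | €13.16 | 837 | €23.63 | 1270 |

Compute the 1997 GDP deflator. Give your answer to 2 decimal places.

155.71

Nominal GDP 1997 = 42.20·422 + 17.19·558 + 23.63·1270 = 57410.52.
Real GDP 1997 (at 1993 prices) = 35.07·422 + 9.60·558 + 13.16·1270 = 36869.54.
Deflator = Nominal/Real × 100 = 57410.52/36869.54 × 100 = 155.713.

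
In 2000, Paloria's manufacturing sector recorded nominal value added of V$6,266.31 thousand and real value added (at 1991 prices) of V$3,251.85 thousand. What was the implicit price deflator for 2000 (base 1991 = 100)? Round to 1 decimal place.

implicit price deflator = (Nominal / Real) × 100 = 6266.31 / 3251.85 × 100 = 192.70.

192.7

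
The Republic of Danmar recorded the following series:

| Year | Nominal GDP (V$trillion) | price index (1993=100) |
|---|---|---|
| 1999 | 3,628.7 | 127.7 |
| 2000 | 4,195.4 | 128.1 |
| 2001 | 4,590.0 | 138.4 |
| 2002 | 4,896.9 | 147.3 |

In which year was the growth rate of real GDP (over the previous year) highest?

2000: real = 4195.4/1.281 = 3275.10; growth vs 1999 (2841.58) = 15.26%.
2001: real = 4590.0/1.384 = 3316.47; growth vs 2000 (3275.10) = 1.26%.
2002: real = 4896.9/1.473 = 3324.44; growth vs 2001 (3316.47) = 0.24%.

2000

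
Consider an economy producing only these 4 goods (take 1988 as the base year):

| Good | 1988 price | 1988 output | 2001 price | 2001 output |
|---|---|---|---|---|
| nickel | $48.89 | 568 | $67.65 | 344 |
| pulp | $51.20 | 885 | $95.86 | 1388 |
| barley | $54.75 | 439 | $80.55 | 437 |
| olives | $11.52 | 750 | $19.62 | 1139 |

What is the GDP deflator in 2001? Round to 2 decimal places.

Nominal GDP 2001 = 67.65·344 + 95.86·1388 + 80.55·437 + 19.62·1139 = 213872.81.
Real GDP 2001 (at 1988 prices) = 48.89·344 + 51.20·1388 + 54.75·437 + 11.52·1139 = 124930.79.
Deflator = Nominal/Real × 100 = 213872.81/124930.79 × 100 = 171.193.

171.19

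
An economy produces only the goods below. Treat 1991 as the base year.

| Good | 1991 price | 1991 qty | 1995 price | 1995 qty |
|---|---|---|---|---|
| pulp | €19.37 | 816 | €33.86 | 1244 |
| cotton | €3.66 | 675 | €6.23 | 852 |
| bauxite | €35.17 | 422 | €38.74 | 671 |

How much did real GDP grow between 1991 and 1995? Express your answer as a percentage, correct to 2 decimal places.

Real GDP 1991 = Nominal GDP 1991 = 19.37·816 + 3.66·675 + 35.17·422 = 33118.16.
Real GDP 1995 (at 1991 prices) = 19.37·1244 + 3.66·852 + 35.17·671 = 50813.67.
Real growth = 50813.67/33118.16 − 1 = 0.5343.

53.43%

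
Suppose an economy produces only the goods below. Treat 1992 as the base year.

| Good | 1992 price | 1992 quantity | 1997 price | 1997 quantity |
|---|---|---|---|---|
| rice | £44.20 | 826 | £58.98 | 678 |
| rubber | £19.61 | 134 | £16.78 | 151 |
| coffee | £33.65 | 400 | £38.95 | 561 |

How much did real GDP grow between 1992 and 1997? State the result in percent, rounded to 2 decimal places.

Real GDP 1992 = Nominal GDP 1992 = 44.20·826 + 19.61·134 + 33.65·400 = 52596.94.
Real GDP 1997 (at 1992 prices) = 44.20·678 + 19.61·151 + 33.65·561 = 51806.36.
Real growth = 51806.36/52596.94 − 1 = -0.0150.

-1.50%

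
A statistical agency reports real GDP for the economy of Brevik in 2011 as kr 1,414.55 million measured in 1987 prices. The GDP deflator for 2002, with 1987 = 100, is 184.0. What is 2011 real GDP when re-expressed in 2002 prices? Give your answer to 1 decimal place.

kr 2,602.8 million

Real GDP in 2002 prices = Real GDP in 1987 prices × (P_2002/P_1987) = 1414.55 × 1.840 = 2602.77.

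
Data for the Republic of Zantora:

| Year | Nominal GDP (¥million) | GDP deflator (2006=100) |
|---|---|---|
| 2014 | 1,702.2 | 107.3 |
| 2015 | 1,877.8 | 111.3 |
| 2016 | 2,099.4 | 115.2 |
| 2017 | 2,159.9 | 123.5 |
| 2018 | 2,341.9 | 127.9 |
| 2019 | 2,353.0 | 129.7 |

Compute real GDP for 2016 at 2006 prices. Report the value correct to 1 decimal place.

¥1,822.4 million

Real GDP 2016 = 2099.4 / 1.152 = 1822.40.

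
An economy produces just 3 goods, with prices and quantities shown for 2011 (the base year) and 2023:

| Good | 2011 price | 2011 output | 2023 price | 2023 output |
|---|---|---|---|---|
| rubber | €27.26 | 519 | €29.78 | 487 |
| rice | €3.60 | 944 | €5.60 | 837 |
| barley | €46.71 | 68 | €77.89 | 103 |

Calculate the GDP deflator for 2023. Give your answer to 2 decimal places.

128.97

Nominal GDP 2023 = 29.78·487 + 5.60·837 + 77.89·103 = 27212.73.
Real GDP 2023 (at 2011 prices) = 27.26·487 + 3.60·837 + 46.71·103 = 21099.95.
Deflator = Nominal/Real × 100 = 27212.73/21099.95 × 100 = 128.971.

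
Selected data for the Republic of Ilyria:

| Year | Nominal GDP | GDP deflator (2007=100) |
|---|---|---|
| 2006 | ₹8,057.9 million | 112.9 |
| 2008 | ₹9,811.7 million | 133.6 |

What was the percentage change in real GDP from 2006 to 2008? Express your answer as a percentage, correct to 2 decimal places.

2.90%

Deflate each year: 2006 → 8057.9/1.129 = 7137.20; 2008 → 9811.7/1.336 = 7344.09.
So real GDP changed by 7344.09/7137.20 − 1 = 0.0290, i.e. 2.90%.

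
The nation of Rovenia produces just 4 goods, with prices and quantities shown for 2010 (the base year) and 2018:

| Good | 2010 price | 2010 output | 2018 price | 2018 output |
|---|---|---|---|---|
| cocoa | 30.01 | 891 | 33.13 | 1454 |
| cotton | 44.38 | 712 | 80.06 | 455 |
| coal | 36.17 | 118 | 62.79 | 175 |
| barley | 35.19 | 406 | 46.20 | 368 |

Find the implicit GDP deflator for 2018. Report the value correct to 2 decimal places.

135.47

Nominal GDP 2018 = 33.13·1454 + 80.06·455 + 62.79·175 + 46.20·368 = 112588.17.
Real GDP 2018 (at 2010 prices) = 30.01·1454 + 44.38·455 + 36.17·175 + 35.19·368 = 83107.11.
Deflator = Nominal/Real × 100 = 112588.17/83107.11 × 100 = 135.474.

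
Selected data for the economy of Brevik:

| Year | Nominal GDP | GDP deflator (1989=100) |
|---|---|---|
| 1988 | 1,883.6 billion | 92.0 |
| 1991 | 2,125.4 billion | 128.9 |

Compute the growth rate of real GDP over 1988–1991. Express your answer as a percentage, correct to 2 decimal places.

Real GDP 1988 = 1883.6 / 0.920 = 2047.39.
Real GDP 1991 = 2125.4 / 1.289 = 1648.88.
Real growth = 1648.88 / 2047.39 − 1 = -0.1946.

-19.46%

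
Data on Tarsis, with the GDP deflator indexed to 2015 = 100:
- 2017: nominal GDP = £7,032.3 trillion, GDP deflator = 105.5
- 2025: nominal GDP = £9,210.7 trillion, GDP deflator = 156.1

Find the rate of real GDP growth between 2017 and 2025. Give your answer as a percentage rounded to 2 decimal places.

-11.48%

Deflate each year: 2017 → 7032.3/1.055 = 6665.69; 2025 → 9210.7/1.561 = 5900.51.
So real GDP changed by 5900.51/6665.69 − 1 = -0.1148, i.e. -11.48%.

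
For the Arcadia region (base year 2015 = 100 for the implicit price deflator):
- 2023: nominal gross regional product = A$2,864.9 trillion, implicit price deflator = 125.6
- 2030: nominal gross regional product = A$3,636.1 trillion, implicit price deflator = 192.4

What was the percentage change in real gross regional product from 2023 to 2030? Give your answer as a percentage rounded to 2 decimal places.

Real gross regional product 2023 = 2864.9 / 1.256 = 2280.97.
Real gross regional product 2030 = 3636.1 / 1.924 = 1889.86.
Real growth = 1889.86 / 2280.97 − 1 = -0.1715.

-17.15%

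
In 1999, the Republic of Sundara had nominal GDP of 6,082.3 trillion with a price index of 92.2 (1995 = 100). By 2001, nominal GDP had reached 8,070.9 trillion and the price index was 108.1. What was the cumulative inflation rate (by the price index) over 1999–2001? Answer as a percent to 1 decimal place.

17.2%

Price-level change = 108.1 / 92.2 − 1 = 0.1725.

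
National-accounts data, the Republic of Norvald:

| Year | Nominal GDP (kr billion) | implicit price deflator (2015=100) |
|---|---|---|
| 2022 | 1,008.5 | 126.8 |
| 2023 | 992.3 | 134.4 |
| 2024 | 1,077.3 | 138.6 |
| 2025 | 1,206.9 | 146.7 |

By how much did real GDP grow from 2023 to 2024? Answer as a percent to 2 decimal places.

5.28%

Real GDP 2023 = 992.3/1.344 = 738.32.
Real GDP 2024 = 1077.3/1.386 = 777.27.
Change = 777.27/738.32 − 1 = 0.0528.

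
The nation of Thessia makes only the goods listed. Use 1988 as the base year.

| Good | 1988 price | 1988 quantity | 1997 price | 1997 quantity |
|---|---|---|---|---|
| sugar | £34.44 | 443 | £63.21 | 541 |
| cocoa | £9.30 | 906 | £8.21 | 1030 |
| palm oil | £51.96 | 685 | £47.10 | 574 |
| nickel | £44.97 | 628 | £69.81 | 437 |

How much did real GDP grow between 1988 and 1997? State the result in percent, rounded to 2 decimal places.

Real GDP 1988 = Nominal GDP 1988 = 34.44·443 + 9.30·906 + 51.96·685 + 44.97·628 = 87516.48.
Real GDP 1997 (at 1988 prices) = 34.44·541 + 9.30·1030 + 51.96·574 + 44.97·437 = 77687.97.
Real growth = 77687.97/87516.48 − 1 = -0.1123.

-11.23%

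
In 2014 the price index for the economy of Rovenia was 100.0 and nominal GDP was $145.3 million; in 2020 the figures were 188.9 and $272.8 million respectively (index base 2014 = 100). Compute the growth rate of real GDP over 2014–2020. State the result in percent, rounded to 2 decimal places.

-0.61%

Deflate each year: 2014 → 145.3/1.000 = 145.30; 2020 → 272.8/1.889 = 144.42.
So real GDP changed by 144.42/145.30 − 1 = -0.0061, i.e. -0.61%.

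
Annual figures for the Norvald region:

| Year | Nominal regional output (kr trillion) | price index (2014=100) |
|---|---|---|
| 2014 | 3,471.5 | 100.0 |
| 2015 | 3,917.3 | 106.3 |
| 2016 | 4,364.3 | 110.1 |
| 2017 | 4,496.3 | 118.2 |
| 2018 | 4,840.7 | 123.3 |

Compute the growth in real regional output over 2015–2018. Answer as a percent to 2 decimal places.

Real regional output 2015 = 3917.3/1.063 = 3685.14.
Real regional output 2018 = 4840.7/1.233 = 3925.95.
Change = 3925.95/3685.14 − 1 = 0.0653.

6.53%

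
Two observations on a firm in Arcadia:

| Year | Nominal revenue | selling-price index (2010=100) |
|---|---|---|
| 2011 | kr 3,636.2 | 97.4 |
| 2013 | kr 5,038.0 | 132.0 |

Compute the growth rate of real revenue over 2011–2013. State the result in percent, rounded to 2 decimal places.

2.23%

Deflate each year: 2011 → 3636.2/0.974 = 3733.26; 2013 → 5038.0/1.320 = 3816.67.
So real revenue changed by 3816.67/3733.26 − 1 = 0.0223, i.e. 2.23%.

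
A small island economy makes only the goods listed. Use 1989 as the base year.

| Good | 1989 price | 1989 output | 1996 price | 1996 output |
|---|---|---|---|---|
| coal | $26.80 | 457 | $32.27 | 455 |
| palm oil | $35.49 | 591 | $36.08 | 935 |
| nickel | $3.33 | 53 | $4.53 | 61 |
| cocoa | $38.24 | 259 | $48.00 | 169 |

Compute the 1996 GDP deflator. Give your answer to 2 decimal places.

Nominal GDP 1996 = 32.27·455 + 36.08·935 + 4.53·61 + 48.00·169 = 56805.98.
Real GDP 1996 (at 1989 prices) = 26.80·455 + 35.49·935 + 3.33·61 + 38.24·169 = 52042.84.
Deflator = Nominal/Real × 100 = 56805.98/52042.84 × 100 = 109.152.

109.15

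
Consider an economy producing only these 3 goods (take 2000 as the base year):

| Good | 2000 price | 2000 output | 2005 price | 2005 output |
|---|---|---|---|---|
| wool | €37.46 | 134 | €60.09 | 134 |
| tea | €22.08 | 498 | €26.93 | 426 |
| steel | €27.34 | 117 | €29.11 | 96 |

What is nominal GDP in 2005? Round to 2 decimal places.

Nominal GDP 2005 = Σ (p_2005 × q_2005) = 60.09·134 + 26.93·426 + 29.11·96 = 22318.80.

€22318.80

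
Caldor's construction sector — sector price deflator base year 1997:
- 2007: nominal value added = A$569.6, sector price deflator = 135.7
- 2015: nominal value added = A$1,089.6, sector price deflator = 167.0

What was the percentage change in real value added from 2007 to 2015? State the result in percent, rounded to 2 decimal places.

Deflate each year: 2007 → 569.6/1.357 = 419.75; 2015 → 1089.6/1.670 = 652.46.
So real value added changed by 652.46/419.75 − 1 = 0.5544, i.e. 55.44%.

55.44%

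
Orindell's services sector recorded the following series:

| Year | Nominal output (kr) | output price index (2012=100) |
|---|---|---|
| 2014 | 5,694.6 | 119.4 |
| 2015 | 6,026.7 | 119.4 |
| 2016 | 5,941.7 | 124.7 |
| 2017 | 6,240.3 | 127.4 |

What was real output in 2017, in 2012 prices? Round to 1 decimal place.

Real output 2017 = 6240.3 / 1.274 = 4898.19.

kr 4,898.2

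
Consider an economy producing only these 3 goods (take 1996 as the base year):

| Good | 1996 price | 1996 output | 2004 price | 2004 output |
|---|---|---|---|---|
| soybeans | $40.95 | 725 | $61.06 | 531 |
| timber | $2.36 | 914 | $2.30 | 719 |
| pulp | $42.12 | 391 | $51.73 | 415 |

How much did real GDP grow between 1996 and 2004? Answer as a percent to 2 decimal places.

-15.30%

Real GDP 1996 = Nominal GDP 1996 = 40.95·725 + 2.36·914 + 42.12·391 = 48314.71.
Real GDP 2004 (at 1996 prices) = 40.95·531 + 2.36·719 + 42.12·415 = 40921.09.
Real growth = 40921.09/48314.71 − 1 = -0.1530.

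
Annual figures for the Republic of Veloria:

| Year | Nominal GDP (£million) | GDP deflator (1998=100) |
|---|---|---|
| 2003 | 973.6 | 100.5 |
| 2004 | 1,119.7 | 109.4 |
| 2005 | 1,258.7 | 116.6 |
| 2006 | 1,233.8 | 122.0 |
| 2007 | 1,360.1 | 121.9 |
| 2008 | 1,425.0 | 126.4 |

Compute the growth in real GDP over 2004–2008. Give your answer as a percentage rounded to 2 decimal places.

Real GDP 2004 = 1119.7/1.094 = 1023.49.
Real GDP 2008 = 1425.0/1.264 = 1127.37.
Change = 1127.37/1023.49 − 1 = 0.1015.

10.15%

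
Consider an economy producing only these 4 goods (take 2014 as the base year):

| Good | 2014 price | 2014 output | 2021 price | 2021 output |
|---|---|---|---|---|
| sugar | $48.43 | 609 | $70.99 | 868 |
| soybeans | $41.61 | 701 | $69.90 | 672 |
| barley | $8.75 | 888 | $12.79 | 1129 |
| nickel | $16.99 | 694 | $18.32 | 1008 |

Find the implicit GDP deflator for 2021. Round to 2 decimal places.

145.87

Nominal GDP 2021 = 70.99·868 + 69.90·672 + 12.79·1129 + 18.32·1008 = 141498.59.
Real GDP 2021 (at 2014 prices) = 48.43·868 + 41.61·672 + 8.75·1129 + 16.99·1008 = 97003.83.
Deflator = Nominal/Real × 100 = 141498.59/97003.83 × 100 = 145.869.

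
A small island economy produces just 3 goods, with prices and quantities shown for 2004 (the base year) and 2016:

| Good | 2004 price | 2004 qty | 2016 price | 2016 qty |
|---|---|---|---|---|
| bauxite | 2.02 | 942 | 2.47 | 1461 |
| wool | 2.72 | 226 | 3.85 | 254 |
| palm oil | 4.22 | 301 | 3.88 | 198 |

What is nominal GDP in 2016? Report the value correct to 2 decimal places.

Nominal GDP 2016 = Σ (p_2016 × q_2016) = 2.47·1461 + 3.85·254 + 3.88·198 = 5354.81.

5354.81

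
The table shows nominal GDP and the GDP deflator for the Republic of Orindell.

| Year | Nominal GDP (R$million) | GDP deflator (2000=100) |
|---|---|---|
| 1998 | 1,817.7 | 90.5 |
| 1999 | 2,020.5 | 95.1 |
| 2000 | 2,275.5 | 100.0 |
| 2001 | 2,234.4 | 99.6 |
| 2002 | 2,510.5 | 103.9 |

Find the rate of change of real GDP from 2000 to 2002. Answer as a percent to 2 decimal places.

6.19%

Real GDP 2000 = 2275.5/1.000 = 2275.50.
Real GDP 2002 = 2510.5/1.039 = 2416.27.
Change = 2416.27/2275.50 − 1 = 0.0619.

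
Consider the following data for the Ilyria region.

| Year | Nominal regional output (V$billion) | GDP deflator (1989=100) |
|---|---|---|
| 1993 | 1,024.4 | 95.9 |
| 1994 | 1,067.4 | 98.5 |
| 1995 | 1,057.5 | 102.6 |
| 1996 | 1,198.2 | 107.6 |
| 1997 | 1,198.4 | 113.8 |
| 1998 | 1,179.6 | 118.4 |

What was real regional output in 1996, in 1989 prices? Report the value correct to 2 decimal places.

V$1,113.57 billion

Real regional output 1996 = 1198.2 / 1.076 = 1113.57.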